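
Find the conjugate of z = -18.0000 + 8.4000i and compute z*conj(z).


z_bar = -18.0000 - 8.4000i
z*z_bar = (-18)^2 + 8.4^2 = 324 + 70.56 = 394.56

z_bar = -18.0000 - 8.4000i, z*z_bar = 394.56


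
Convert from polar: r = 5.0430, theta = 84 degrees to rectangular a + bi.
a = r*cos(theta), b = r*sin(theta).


a = 5.0430*cos(84°) = 5.0430*0.10453 = 0.5271
b = 5.0430*sin(84°) = 5.0430*0.99452 = 5.0154

0.5271 + 5.0154i


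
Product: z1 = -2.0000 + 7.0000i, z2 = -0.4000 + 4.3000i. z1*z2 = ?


Real = -2*(-0.4) - 7*4.3 = 0.8 - 30.1 = -29.3
Imag = -2*4.3 - (0.4)*7 = -8.6 - (2.8) = -11.4

-29.3000 - 11.4000i


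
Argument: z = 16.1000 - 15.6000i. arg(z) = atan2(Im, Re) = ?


Re = 16.1, Im = -15.6
arg = atan2(-15.6, 16.1) = -44.0964 degrees

arg(z) = -44.0964 degrees


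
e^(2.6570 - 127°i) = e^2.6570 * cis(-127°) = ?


e^2.6570 = 14.25346
cos(-127°) = -0.601815
sin(-127°) = -0.798636
Real = 14.25346*(-0.601815) = -8.5779
Imag = 14.25346*(-0.798636) = -11.3833

-8.5779 - 11.3833i


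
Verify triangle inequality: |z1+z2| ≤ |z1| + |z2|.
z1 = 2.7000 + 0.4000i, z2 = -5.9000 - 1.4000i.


|z1| = sqrt(2.7^2 + 0.4^2) = sqrt(7.45) = 2.7295
|z2| = sqrt((-5.9)^2 + (-1.4)^2) = sqrt(36.77) = 6.0638
z1+z2 = -3.2000 - 1.0000i
|z1+z2| = sqrt(11.24) = 3.3526
|z1|+|z2| = 2.7295 + 6.0638 = 8.7933

|z1+z2| = 3.3526 ≤ |z1|+|z2| = 8.7933 (verified)


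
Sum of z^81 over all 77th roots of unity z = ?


The roots are w_k = w^k with w = e^(2*pi*i/77), and (w^k)^81 = (w^81)^k.
So S = 1 + u + u^2 + ... + u^(76) with u = w^81.
81 = 1*77 + 4, so 81 is not a multiple of 77: u = (w^77)^1 * w^4 = w^4 ≠ 1 (w is a primitive 77th root), while u^77 = (w^77)^81 = 1.
Geometric series: S = (1 - u^77)/(1 - u) = (1 - 1)/(1 - u) = 0

S = 0


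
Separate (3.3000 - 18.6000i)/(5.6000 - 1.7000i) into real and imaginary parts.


Multiply by conjugate: (3.3000 - 18.6000i)(5.6000 + 1.7000i) / (5.6^2 + (-1.7)^2)
Numerator real = 3.3*5.6 - (18.6)*(-1.7) = 50.1
Numerator imag = -18.6*5.6 - 3.3*(-1.7) = -98.55
Denominator = 34.25
Re(z) = 50.1/34.25 = 1.4628
Im(z) = -98.55/34.25 = -2.8774

Re(z) = 1.4628, Im(z) = -2.8774


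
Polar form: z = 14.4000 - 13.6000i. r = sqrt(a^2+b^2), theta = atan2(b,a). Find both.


r = sqrt(207.36+184.96) = sqrt(392.32) = 19.8071
theta = atan2(-13.6, 14.4) = -43.3634 degrees

r = 19.8071, theta = -43.3634 degrees


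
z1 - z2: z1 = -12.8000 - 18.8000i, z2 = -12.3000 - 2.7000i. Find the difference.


Real: -12.8 + 12.3 = -0.5
Imag: -18.8 + 2.7 = -16.1

-0.5000 - 16.1000i


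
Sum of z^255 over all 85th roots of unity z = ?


The roots are w_k = w^k with w = e^(2*pi*i/85), and (w^k)^255 = (w^255)^k.
So S = 1 + u + u^2 + ... + u^(84) with u = w^255.
255 = 3*85 + 0, so 255 is a multiple of 85 and u = (w^85)^3 = 1.
Every one of the 85 terms equals 1: S = 85

S = 85


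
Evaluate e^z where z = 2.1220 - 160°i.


e^2.1220 = 8.3478
cos(-160°) = -0.9397
sin(-160°) = -0.34202
Real = 8.3478*(-0.9397) = -7.8444
Imag = 8.3478*(-0.34202) = -2.8551

-7.8444 - 2.8551i


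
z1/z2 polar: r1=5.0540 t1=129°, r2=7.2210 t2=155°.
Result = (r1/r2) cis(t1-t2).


r = 5.0540 / 7.2210 = 0.6999
theta = 129° - 155° = -26° = 334° (mod 360)

0.6999 cis(334°)


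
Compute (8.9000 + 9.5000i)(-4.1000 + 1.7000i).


Real = 8.9*(-4.1) - 9.5*1.7 = -36.49 - 16.15 = -52.64
Imag = 8.9*1.7 - (4.1)*9.5 = 15.13 - (38.95) = -23.82

-52.6400 - 23.8200i


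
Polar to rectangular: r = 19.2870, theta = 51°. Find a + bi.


a = 19.2870*cos(51°) = 19.2870*0.62932 = 12.1377
b = 19.2870*sin(51°) = 19.2870*0.777146 = 14.9888

12.1377 + 14.9888i


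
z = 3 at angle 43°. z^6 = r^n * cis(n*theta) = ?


r^6 = 3^6 = 729
n*theta = 6*43° = 258° = 258° (mod 360)
a = 729*cos(258°) = -151.5676
b = 729*sin(258°) = -713.0696

729 cis(258°) = -151.5676 - 713.0696i


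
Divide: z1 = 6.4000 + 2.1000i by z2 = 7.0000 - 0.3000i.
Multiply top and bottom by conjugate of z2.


Conjugate of z2 = 7.0000 + 0.3000i
Numerator: (6.4000 + 2.1000i)(7.0000 + 0.3000i) = 44.1700 + 16.6200i
Denominator: 7^2 + (-0.3)^2 = 49.09
Result = (44.1700 + 16.6200i)/49.09

0.8998 + 0.3386i


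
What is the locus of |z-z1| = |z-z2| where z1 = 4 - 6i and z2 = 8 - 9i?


Equal distances means the locus is the perpendicular bisector of z1 and z2.
Midpoint = ((4+8)/2, (-6+(-9))/2) = (6.0000, -7.5000)

Perpendicular bisector through (6.0000, -7.5000)


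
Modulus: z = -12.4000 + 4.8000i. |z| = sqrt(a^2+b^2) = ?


|z| = sqrt((-12.4)^2 + 4.8^2) = sqrt(153.76 + 23.04) = sqrt(176.8) = 13.2966

|z| = 13.2966


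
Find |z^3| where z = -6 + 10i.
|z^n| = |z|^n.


|z| = sqrt(36+100) = sqrt(136) = 11.6619
|z^3| = |z|^3 = (sqrt(136))^3 = 136*sqrt(136)

|z^3| = 136*sqrt(136) ≈ 1586.0189


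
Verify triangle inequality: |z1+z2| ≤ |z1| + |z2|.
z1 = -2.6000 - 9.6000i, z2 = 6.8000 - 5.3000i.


|z1| = sqrt((-2.6)^2 + (-9.6)^2) = sqrt(98.92) = 9.9459
|z2| = sqrt(6.8^2 + (-5.3)^2) = sqrt(74.33) = 8.6215
z1+z2 = 4.2000 - 14.9000i
|z1+z2| = sqrt(239.65) = 15.4806
|z1|+|z2| = 9.9459 + 8.6215 = 18.5674

|z1+z2| = 15.4806 ≤ |z1|+|z2| = 18.5674 (verified)


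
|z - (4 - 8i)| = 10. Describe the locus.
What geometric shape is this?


|z - z0| = r is a circle with center z0 and radius r.
Center = (4, -8), radius = 10

Circle with center (4, -8) and radius 10


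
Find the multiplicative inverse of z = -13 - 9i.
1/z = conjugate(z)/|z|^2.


|z|^2 = 169+81 = 250
1/z = (-13 + 9i)/250

1/z = -0.0520 + 0.0360i


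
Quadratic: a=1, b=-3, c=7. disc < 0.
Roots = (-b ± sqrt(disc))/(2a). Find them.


disc = (-3)^2 - 4*1*7 = 9 - 28 = -19
sqrt(|disc|) = sqrt(19) = 4.3589
Real part = 3/(2*1) = 1.5000
Imag part = 4.3589/(2*1) = 2.1794

1.5000 ± 2.1794i


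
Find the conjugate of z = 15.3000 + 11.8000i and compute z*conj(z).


z_bar = 15.3000 - 11.8000i
z*z_bar = 15.3^2 + 11.8^2 = 234.09 + 139.24 = 373.33

z_bar = 15.3000 - 11.8000i, z*z_bar = 373.33


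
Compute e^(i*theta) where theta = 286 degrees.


cos(286°) = 0.2756
sin(286°) = -0.9613

e^(i*286°) = 0.2756 - 0.9613i


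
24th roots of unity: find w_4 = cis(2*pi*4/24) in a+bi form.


Angle = 360*4/24 = 60°
a = cos(60°) = 0.5000
b = sin(60°) = 0.8660

0.5000 + 0.8660i


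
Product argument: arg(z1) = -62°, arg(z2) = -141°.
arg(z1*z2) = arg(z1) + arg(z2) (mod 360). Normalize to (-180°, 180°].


arg(z1*z2) = -62° - 141° = -203°
Normalized to (-180°, 180°]: 157°

157°


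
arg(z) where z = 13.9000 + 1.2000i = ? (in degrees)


Re = 13.9, Im = 1.2
arg = atan2(1.2, 13.9) = 4.9342 degrees

arg(z) = 4.9342 degrees


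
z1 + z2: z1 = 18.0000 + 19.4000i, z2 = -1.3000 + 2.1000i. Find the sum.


Real: 18 - 1.3 = 16.7
Imag: 19.4 + 2.1 = 21.5

16.7000 + 21.5000i


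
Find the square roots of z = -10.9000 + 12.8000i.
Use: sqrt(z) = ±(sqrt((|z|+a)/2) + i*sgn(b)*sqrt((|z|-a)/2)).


|z| = sqrt(118.81+163.84) = 16.8122
sqrt((|z|+a)/2) = sqrt((16.8122+(-10.9))/2) = sqrt(2.9561) = 1.7193
sqrt((|z|-a)/2) = sqrt((16.8122-(-10.9))/2) = sqrt(13.8561) = 3.7224

±(1.7193 + 3.7224i) i.e. 1.7193 + 3.7224i and -1.7193 - 3.7224i


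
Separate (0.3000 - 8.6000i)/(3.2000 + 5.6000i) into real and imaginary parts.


Multiply by conjugate: (0.3000 - 8.6000i)(3.2000 - 5.6000i) / (3.2^2 + 5.6^2)
Numerator real = 0.3*3.2 - (8.6)*5.6 = -47.2
Numerator imag = -8.6*3.2 - 0.3*5.6 = -29.2
Denominator = 41.6
Re(z) = -47.2/41.6 = -1.1346
Im(z) = -29.2/41.6 = -0.7019

Re(z) = -1.1346, Im(z) = -0.7019


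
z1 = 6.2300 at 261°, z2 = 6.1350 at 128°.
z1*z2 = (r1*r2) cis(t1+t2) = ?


r = 6.2300 * 6.1350 = 38.2210
theta = 261° + 128° = 389° = 29° (mod 360)

38.2210 cis(29°)


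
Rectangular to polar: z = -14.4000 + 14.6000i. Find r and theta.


r = sqrt(207.36+213.16) = sqrt(420.52) = 20.5066
theta = atan2(14.6, -14.4) = 134.6049 degrees

r = 20.5066, theta = 134.6049 degrees


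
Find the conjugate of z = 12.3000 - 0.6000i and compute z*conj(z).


z_bar = 12.3000 + 0.6000i
z*z_bar = 12.3^2 + (-0.6)^2 = 151.29 + 0.36 = 151.65

z_bar = 12.3000 + 0.6000i, z*z_bar = 151.65


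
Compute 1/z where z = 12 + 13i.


|z|^2 = 144+169 = 313
1/z = (12 - 13i)/313

1/z = 0.0383 - 0.0415i


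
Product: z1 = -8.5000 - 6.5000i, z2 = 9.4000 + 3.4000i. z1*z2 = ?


Real = -8.5*9.4 - (-6.5)*3.4 = -79.9 - (-22.1) = -57.8
Imag = -8.5*3.4 + 9.4*(-6.5) = -28.9 - (61.1) = -90

-57.8000 - 90.0000i


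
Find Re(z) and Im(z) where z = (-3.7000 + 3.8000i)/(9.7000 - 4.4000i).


Multiply by conjugate: (-3.7000 + 3.8000i)(9.7000 + 4.4000i) / (9.7^2 + (-4.4)^2)
Numerator real = -3.7*9.7 + 3.8*(-4.4) = -52.61
Numerator imag = 3.8*9.7 - (-3.7)*(-4.4) = 20.58
Denominator = 113.45
Re(z) = -52.61/113.45 = -0.4637
Im(z) = 20.58/113.45 = 0.1814

Re(z) = -0.4637, Im(z) = 0.1814


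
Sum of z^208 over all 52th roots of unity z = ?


The roots are w_k = w^k with w = e^(2*pi*i/52), and (w^k)^208 = (w^208)^k.
So S = 1 + u + u^2 + ... + u^(51) with u = w^208.
208 = 4*52 + 0, so 208 is a multiple of 52 and u = (w^52)^4 = 1.
Every one of the 52 terms equals 1: S = 52

S = 52


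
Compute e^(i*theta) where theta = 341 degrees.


cos(341°) = 0.9455
sin(341°) = -0.3256

e^(i*341°) = 0.9455 - 0.3256i


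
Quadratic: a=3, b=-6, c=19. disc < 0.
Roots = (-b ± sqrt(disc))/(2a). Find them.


disc = (-6)^2 - 4*3*19 = 36 - 228 = -192
sqrt(|disc|) = sqrt(192) = 13.8564
Real part = 6/(2*3) = 1.0000
Imag part = 13.8564/(2*3) = 2.3094

1.0000 ± 2.3094i


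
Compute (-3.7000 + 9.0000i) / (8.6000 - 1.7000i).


Conjugate of z2 = 8.6000 + 1.7000i
Numerator: (-3.7000 + 9.0000i)(8.6000 + 1.7000i) = -47.1200 + 71.1100i
Denominator: 8.6^2 + (-1.7)^2 = 76.85
Result = (-47.1200 + 71.1100i)/76.85

-0.6131 + 0.9253i


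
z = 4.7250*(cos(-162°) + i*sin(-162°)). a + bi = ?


a = 4.7250*cos(-162°) = 4.7250*(-0.951057) = -4.4937
b = 4.7250*sin(-162°) = 4.7250*(-0.30902) = -1.4601

-4.4937 - 1.4601i


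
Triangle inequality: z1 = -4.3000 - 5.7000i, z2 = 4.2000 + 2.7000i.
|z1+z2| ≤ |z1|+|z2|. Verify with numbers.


|z1| = sqrt((-4.3)^2 + (-5.7)^2) = sqrt(50.98) = 7.1400
|z2| = sqrt(4.2^2 + 2.7^2) = sqrt(24.93) = 4.9930
z1+z2 = -0.1000 - 3.0000i
|z1+z2| = sqrt(9.01) = 3.0017
|z1|+|z2| = 7.1400 + 4.9930 = 12.1330

|z1+z2| = 3.0017 ≤ |z1|+|z2| = 12.1330 (verified)


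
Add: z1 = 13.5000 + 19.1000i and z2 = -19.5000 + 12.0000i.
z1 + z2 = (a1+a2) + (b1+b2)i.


Real: 13.5 - 19.5 = -6
Imag: 19.1 + 12 = 31.1

-6.0000 + 31.1000i


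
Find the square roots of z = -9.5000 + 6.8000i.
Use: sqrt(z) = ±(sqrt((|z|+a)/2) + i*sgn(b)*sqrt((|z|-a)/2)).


|z| = sqrt(90.25+46.24) = 11.6829
sqrt((|z|+a)/2) = sqrt((11.6829+(-9.5))/2) = sqrt(1.0914) = 1.0447
sqrt((|z|-a)/2) = sqrt((11.6829-(-9.5))/2) = sqrt(10.5914) = 3.2545

±(1.0447 + 3.2545i) i.e. 1.0447 + 3.2545i and -1.0447 - 3.2545i


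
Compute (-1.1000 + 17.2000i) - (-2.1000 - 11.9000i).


Real: -1.1 + 2.1 = 1
Imag: 17.2 + 11.9 = 29.1

1.0000 + 29.1000i


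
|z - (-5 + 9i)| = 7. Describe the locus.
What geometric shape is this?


|z - z0| = r is a circle with center z0 and radius r.
Center = (-5, 9), radius = 7

Circle with center (-5, 9) and radius 7


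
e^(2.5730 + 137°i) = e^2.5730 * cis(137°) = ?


e^2.5730 = 13.10508
cos(137°) = -0.73135
sin(137°) = 0.681998
Real = 13.10508*(-0.73135) = -9.5844
Imag = 13.10508*0.681998 = 8.9376

-9.5844 + 8.9376i


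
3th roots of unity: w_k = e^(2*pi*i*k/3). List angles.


The 3th roots of unity are cis(360k/3°) for k=0..2
Angle step = 360/3 = 120°
Primitive root: cis(120°)
Primitive root = -0.5000 + 0.8660i

3 roots at angles: 0°, 120°, 240°


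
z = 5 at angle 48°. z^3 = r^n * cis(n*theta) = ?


r^3 = 5^3 = 125
n*theta = 3*48° = 144° = 144° (mod 360)
a = 125*cos(144°) = -101.1271
b = 125*sin(144°) = 73.4732

125 cis(144°) = -101.1271 + 73.4732i


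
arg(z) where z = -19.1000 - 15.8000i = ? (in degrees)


Re = -19.1, Im = -15.8
arg = atan2(-15.8, -19.1) = -140.4016 degrees

arg(z) = -140.4016 degrees


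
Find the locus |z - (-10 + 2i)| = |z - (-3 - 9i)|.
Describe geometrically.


Equal distances means the locus is the perpendicular bisector of z1 and z2.
Midpoint = ((-10+(-3))/2, (2+(-9))/2) = (-6.5000, -3.5000)

Perpendicular bisector through (-6.5000, -3.5000)


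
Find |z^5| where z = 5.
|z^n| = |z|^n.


|z| = sqrt(25+0) = sqrt(25) = 5
|z^5| = |z|^5 = 5^5 = 3125

|z^5| = 3125


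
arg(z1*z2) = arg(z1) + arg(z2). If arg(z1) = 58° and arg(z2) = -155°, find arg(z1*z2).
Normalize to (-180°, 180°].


arg(z1*z2) = 58° - 155° = -97°
Normalized to (-180°, 180°]: -97°

-97°


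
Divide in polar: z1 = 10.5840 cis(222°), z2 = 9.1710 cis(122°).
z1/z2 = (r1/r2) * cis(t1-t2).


r = 10.5840 / 9.1710 = 1.1541
theta = 222° - 122° = 100° = 100° (mod 360)

1.1541 cis(100°)


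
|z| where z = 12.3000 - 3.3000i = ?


|z| = sqrt(12.3^2 + (-3.3)^2) = sqrt(151.29 + 10.89) = sqrt(162.18) = 12.7350

|z| = 12.7350


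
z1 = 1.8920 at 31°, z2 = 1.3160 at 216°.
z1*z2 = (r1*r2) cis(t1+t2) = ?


r = 1.8920 * 1.3160 = 2.4899
theta = 31° + 216° = 247° = 247° (mod 360)

2.4899 cis(247°)


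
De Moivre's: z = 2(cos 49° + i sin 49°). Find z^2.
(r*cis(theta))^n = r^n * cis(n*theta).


r^2 = 2^2 = 4
n*theta = 2*49° = 98° = 98° (mod 360)
a = 4*cos(98°) = -0.5567
b = 4*sin(98°) = 3.9611

4 cis(98°) = -0.5567 + 3.9611i


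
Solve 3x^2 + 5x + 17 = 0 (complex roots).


disc = 5^2 - 4*3*17 = 25 - 204 = -179
sqrt(|disc|) = sqrt(179) = 13.3791
Real part = -5/(2*3) = -0.8333
Imag part = 13.3791/(2*3) = 2.2298

-0.8333 ± 2.2298i


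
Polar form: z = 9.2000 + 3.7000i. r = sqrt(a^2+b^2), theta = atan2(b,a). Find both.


r = sqrt(84.64+13.69) = sqrt(98.33) = 9.9161
theta = atan2(3.7, 9.2) = 21.9087 degrees

r = 9.9161, theta = 21.9087 degrees


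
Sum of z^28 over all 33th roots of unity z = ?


The roots are w_k = w^k with w = e^(2*pi*i/33), and (w^k)^28 = (w^28)^k.
So S = 1 + u + u^2 + ... + u^(32) with u = w^28.
28 = 0*33 + 28, so 28 is not a multiple of 33: u = w^28 ≠ 1 (w is a primitive 33th root), while u^33 = (w^33)^28 = 1.
Geometric series: S = (1 - u^33)/(1 - u) = (1 - 1)/(1 - u) = 0

S = 0


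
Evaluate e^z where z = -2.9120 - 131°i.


e^-2.9120 = 0.05437
cos(-131°) = -0.6561
sin(-131°) = -0.7547
Real = 0.05437*(-0.6561) = -0.0357
Imag = 0.05437*(-0.7547) = -0.0410

-0.0357 - 0.0410i


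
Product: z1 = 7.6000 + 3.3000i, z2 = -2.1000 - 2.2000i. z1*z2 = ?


Real = 7.6*(-2.1) - 3.3*(-2.2) = -15.96 - (-7.26) = -8.7
Imag = 7.6*(-2.2) - (2.1)*3.3 = -16.72 - (6.93) = -23.65

-8.7000 - 23.6500i


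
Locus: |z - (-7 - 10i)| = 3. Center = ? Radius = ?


|z - z0| = r is a circle with center z0 and radius r.
Center = (-7, -10), radius = 3

Circle with center (-7, -10) and radius 3


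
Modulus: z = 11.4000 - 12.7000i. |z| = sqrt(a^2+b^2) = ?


|z| = sqrt(11.4^2 + (-12.7)^2) = sqrt(129.96 + 161.29) = sqrt(291.25) = 17.0660

|z| = 17.0660


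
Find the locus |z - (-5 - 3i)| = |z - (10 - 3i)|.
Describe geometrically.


Equal distances means the locus is the perpendicular bisector of z1 and z2.
Midpoint = ((-5+10)/2, (-3+(-3))/2) = (2.5000, -3.0000)

Perpendicular bisector through (2.5000, -3.0000)


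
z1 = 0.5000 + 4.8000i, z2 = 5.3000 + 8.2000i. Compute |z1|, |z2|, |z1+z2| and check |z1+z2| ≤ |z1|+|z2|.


|z1| = sqrt(0.5^2 + 4.8^2) = sqrt(23.29) = 4.8260
|z2| = sqrt(5.3^2 + 8.2^2) = sqrt(95.33) = 9.7637
z1+z2 = 5.8000 + 13.0000i
|z1+z2| = sqrt(202.64) = 14.2352
|z1|+|z2| = 4.8260 + 9.7637 = 14.5897

|z1+z2| = 14.2352 ≤ |z1|+|z2| = 14.5897 (verified)


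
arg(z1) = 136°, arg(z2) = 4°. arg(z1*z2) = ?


arg(z1*z2) = 136° + 4° = 140°
Normalized to (-180°, 180°]: 140°

140°


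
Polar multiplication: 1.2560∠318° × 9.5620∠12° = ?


r = 1.2560 * 9.5620 = 12.0099
theta = 318° + 12° = 330° = 330° (mod 360)

12.0099 cis(330°)


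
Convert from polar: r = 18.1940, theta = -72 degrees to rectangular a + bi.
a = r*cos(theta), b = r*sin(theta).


a = 18.1940*cos(-72°) = 18.1940*0.30902 = 5.6223
b = 18.1940*sin(-72°) = 18.1940*(-0.951057) = -17.3035

5.6223 - 17.3035i


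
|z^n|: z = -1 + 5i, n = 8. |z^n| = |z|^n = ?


|z| = sqrt(1+25) = sqrt(26) = 5.0990
|z^8| = |z|^8 = (sqrt(26))^8 = 26^4 = 456976

|z^8| = 456976


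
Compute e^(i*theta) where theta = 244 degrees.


cos(244°) = -0.4384
sin(244°) = -0.8988

e^(i*244°) = -0.4384 - 0.8988i


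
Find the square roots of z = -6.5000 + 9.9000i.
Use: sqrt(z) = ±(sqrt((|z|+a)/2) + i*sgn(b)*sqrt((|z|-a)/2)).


|z| = sqrt(42.25+98.01) = 11.8431
sqrt((|z|+a)/2) = sqrt((11.8431+(-6.5))/2) = sqrt(2.6716) = 1.6345
sqrt((|z|-a)/2) = sqrt((11.8431-(-6.5))/2) = sqrt(9.1716) = 3.0285

±(1.6345 + 3.0285i) i.e. 1.6345 + 3.0285i and -1.6345 - 3.0285i


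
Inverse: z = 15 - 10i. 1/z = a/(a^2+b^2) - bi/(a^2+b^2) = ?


|z|^2 = 225+100 = 325
1/z = (15 + 10i)/325

1/z = 0.0462 + 0.0308i


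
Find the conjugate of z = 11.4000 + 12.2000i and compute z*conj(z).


z_bar = 11.4000 - 12.2000i
z*z_bar = 11.4^2 + 12.2^2 = 129.96 + 148.84 = 278.8

z_bar = 11.4000 - 12.2000i, z*z_bar = 278.8


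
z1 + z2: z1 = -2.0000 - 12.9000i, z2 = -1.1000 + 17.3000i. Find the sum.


Real: -2 - 1.1 = -3.1
Imag: -12.9 + 17.3 = 4.4

-3.1000 + 4.4000i


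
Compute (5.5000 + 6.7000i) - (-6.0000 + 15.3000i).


Real: 5.5 + 6 = 11.5
Imag: 6.7 - 15.3 = -8.6

11.5000 - 8.6000i


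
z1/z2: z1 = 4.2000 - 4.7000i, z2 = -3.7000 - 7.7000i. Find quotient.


Conjugate of z2 = -3.7000 + 7.7000i
Numerator: (4.2000 - 4.7000i)(-3.7000 + 7.7000i) = 20.6500 + 49.7300i
Denominator: (-3.7)^2 + (-7.7)^2 = 72.98
Result = (20.6500 + 49.7300i)/72.98

0.2830 + 0.6814i


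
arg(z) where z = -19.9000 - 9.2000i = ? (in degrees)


Re = -19.9, Im = -9.2
arg = atan2(-9.2, -19.9) = -155.1884 degrees

arg(z) = -155.1884 degrees


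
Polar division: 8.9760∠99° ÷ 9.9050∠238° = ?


r = 8.9760 / 9.9050 = 0.9062
theta = 99° - 238° = -139° = 221° (mod 360)

0.9062 cis(221°)


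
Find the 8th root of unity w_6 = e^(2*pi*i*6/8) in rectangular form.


Angle = 360*6/8 = 270°
a = cos(270°) = 0
b = sin(270°) = -1.0000

0 - 1.0000i


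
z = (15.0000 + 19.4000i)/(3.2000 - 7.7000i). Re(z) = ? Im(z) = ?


Multiply by conjugate: (15.0000 + 19.4000i)(3.2000 + 7.7000i) / (3.2^2 + (-7.7)^2)
Numerator real = 15*3.2 + 19.4*(-7.7) = -101.38
Numerator imag = 19.4*3.2 - 15*(-7.7) = 177.58
Denominator = 69.53
Re(z) = -101.38/69.53 = -1.4581
Im(z) = 177.58/69.53 = 2.5540

Re(z) = -1.4581, Im(z) = 2.5540


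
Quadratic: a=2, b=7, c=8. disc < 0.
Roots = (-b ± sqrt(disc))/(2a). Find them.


disc = 7^2 - 4*2*8 = 49 - 64 = -15
sqrt(|disc|) = sqrt(15) = 3.8730
Real part = -7/(2*2) = -1.7500
Imag part = 3.8730/(2*2) = 0.9682

-1.7500 ± 0.9682i


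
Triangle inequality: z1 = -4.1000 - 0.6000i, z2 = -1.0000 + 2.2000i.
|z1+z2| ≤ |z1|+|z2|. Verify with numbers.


|z1| = sqrt((-4.1)^2 + (-0.6)^2) = sqrt(17.17) = 4.1437
|z2| = sqrt((-1)^2 + 2.2^2) = sqrt(5.84) = 2.4166
z1+z2 = -5.1000 + 1.6000i
|z1+z2| = sqrt(28.57) = 5.3451
|z1|+|z2| = 4.1437 + 2.4166 = 6.5603

|z1+z2| = 5.3451 ≤ |z1|+|z2| = 6.5603 (verified)


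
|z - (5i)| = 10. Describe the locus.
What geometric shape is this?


|z - z0| = r is a circle with center z0 and radius r.
Center = (0, 5), radius = 10

Circle with center (0, 5) and radius 10


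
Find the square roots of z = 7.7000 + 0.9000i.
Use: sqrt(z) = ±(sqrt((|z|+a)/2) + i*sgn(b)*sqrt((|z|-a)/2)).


|z| = sqrt(59.29+0.81) = 7.7524
sqrt((|z|+a)/2) = sqrt((7.7524+7.7)/2) = sqrt(7.7262) = 2.7796
sqrt((|z|-a)/2) = sqrt((7.7524-7.7)/2) = sqrt(0.0262) = 0.1619

±(2.7796 + 0.1619i) i.e. 2.7796 + 0.1619i and -2.7796 - 0.1619i


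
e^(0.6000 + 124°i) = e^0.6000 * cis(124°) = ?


e^0.6000 = 1.8221
cos(124°) = -0.5592
sin(124°) = 0.82904
Real = 1.8221*(-0.5592) = -1.0189
Imag = 1.8221*0.82904 = 1.5106

-1.0189 + 1.5106i


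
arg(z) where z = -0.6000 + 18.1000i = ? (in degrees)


Re = -0.6, Im = 18.1
arg = atan2(18.1, -0.6) = 91.8986 degrees

arg(z) = 91.8986 degrees


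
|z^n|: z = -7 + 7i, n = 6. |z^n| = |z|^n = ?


|z| = sqrt(49+49) = sqrt(98) = 9.8995
|z^6| = |z|^6 = (sqrt(98))^6 = 98^3 = 941192

|z^6| = 941192


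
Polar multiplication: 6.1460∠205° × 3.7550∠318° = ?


r = 6.1460 * 3.7550 = 23.0782
theta = 205° + 318° = 523° = 163° (mod 360)

23.0782 cis(163°)


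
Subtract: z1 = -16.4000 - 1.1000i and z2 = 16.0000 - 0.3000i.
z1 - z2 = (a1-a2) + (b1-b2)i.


Real: -16.4 - 16 = -32.4
Imag: -1.1 + 0.3 = -0.8

-32.4000 - 0.8000i


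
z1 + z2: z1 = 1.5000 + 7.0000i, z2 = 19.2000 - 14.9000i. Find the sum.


Real: 1.5 + 19.2 = 20.7
Imag: 7 - 14.9 = -7.9

20.7000 - 7.9000i


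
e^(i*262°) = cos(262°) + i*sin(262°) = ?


cos(262°) = -0.1392
sin(262°) = -0.9903

e^(i*262°) = -0.1392 - 0.9903i


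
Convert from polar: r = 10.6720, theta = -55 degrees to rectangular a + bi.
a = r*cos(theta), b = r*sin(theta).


a = 10.6720*cos(-55°) = 10.6720*0.57358 = 6.1212
b = 10.6720*sin(-55°) = 10.6720*(-0.81915) = -8.7420

6.1212 - 8.7420i


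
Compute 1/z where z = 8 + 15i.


|z|^2 = 64+225 = 289
1/z = (8 - 15i)/289

1/z = 0.0277 - 0.0519i


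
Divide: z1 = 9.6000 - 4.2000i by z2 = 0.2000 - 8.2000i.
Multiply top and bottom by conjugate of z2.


Conjugate of z2 = 0.2000 + 8.2000i
Numerator: (9.6000 - 4.2000i)(0.2000 + 8.2000i) = 36.3600 + 77.8800i
Denominator: 0.2^2 + (-8.2)^2 = 67.28
Result = (36.3600 + 77.8800i)/67.28

0.5404 + 1.1576i


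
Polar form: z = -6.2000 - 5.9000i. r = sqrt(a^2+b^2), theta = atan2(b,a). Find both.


r = sqrt(38.44+34.81) = sqrt(73.25) = 8.5586
theta = atan2(-5.9, -6.2) = -136.4203 degrees

r = 8.5586, theta = -136.4203 degrees


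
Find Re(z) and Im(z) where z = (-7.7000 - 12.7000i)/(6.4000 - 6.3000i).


Multiply by conjugate: (-7.7000 - 12.7000i)(6.4000 + 6.3000i) / (6.4^2 + (-6.3)^2)
Numerator real = -7.7*6.4 - (12.7)*(-6.3) = 30.73
Numerator imag = -12.7*6.4 - (-7.7)*(-6.3) = -129.79
Denominator = 80.65
Re(z) = 30.73/80.65 = 0.3810
Im(z) = -129.79/80.65 = -1.6093

Re(z) = 0.3810, Im(z) = -1.6093


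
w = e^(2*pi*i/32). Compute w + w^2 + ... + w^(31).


With w = e^(2*pi*i/32), all 32 of the 32th roots of unity w^0 = 1, w, ..., w^(31) sum to 0: 1 + w + ... + w^(31) = (1 - w^32)/(1 - w) = 0 since w^32 = 1, w ≠ 1.
Removing the root 1: w + w^2 + ... + w^(31) = 0 - 1 = -1

Sum = -1


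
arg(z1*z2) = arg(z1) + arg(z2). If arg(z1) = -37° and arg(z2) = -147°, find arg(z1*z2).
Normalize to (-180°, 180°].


arg(z1*z2) = -37° - 147° = -184°
Normalized to (-180°, 180°]: 176°

176°


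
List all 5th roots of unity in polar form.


The 5th roots of unity are cis(360k/5°) for k=0..4
Angle step = 360/5 = 72°
Primitive root: cis(72°)
Primitive root = 0.3090 + 0.9511i

5 roots at angles: 0°, 72°, 144°, 216°, 288°


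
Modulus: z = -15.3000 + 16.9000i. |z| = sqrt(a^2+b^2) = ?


|z| = sqrt((-15.3)^2 + 16.9^2) = sqrt(234.09 + 285.61) = sqrt(519.7) = 22.7969

|z| = 22.7969


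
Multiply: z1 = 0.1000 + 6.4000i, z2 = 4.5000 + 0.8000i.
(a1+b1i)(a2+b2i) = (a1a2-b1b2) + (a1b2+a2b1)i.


Real = 0.1*4.5 - 6.4*0.8 = 0.45 - 5.12 = -4.67
Imag = 0.1*0.8 + 4.5*6.4 = 0.08 + 28.8 = 28.88

-4.6700 + 28.8800i


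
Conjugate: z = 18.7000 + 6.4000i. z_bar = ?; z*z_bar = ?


z_bar = 18.7000 - 6.4000i
z*z_bar = 18.7^2 + 6.4^2 = 349.69 + 40.96 = 390.65

z_bar = 18.7000 - 6.4000i, z*z_bar = 390.65


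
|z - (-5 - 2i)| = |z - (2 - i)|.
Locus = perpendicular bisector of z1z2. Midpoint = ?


Equal distances means the locus is the perpendicular bisector of z1 and z2.
Midpoint = ((-5+2)/2, (-2+(-1))/2) = (-1.5000, -1.5000)

Perpendicular bisector through (-1.5000, -1.5000)


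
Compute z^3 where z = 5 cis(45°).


r^3 = 5^3 = 125
n*theta = 3*45° = 135° = 135° (mod 360)
a = 125*cos(135°) = -88.3883
b = 125*sin(135°) = 88.3883

125 cis(135°) = -88.3883 + 88.3883i


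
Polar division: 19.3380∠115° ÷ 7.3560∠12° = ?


r = 19.3380 / 7.3560 = 2.6289
theta = 115° - 12° = 103° = 103° (mod 360)

2.6289 cis(103°)


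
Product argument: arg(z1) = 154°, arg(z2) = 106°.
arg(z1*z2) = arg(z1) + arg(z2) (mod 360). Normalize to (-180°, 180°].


arg(z1*z2) = 154° + 106° = 260°
Normalized to (-180°, 180°]: -100°

-100°


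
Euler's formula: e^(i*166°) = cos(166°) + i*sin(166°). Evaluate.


cos(166°) = -0.9703
sin(166°) = 0.2419

e^(i*166°) = -0.9703 + 0.2419i


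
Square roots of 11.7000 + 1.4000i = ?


|z| = sqrt(136.89+1.96) = 11.7835
sqrt((|z|+a)/2) = sqrt((11.7835+11.7)/2) = sqrt(11.7417) = 3.4266
sqrt((|z|-a)/2) = sqrt((11.7835-11.7)/2) = sqrt(0.0417) = 0.2043

±(3.4266 + 0.2043i) i.e. 3.4266 + 0.2043i and -3.4266 - 0.2043i


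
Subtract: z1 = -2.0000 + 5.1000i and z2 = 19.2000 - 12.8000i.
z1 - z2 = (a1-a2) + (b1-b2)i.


Real: -2 - 19.2 = -21.2
Imag: 5.1 + 12.8 = 17.9

-21.2000 + 17.9000i


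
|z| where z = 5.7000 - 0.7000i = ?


|z| = sqrt(5.7^2 + (-0.7)^2) = sqrt(32.49 + 0.49) = sqrt(32.98) = 5.7428

|z| = 5.7428


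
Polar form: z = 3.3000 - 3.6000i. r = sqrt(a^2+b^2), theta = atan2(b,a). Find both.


r = sqrt(10.89+12.96) = sqrt(23.85) = 4.8836
theta = atan2(-3.6, 3.3) = -47.4896 degrees

r = 4.8836, theta = -47.4896 degrees


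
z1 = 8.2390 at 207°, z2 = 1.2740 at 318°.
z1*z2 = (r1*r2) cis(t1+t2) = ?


r = 8.2390 * 1.2740 = 10.4965
theta = 207° + 318° = 525° = 165° (mod 360)

10.4965 cis(165°)


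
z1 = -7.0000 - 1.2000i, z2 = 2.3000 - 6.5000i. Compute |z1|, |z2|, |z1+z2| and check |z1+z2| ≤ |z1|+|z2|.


|z1| = sqrt((-7)^2 + (-1.2)^2) = sqrt(50.44) = 7.1021
|z2| = sqrt(2.3^2 + (-6.5)^2) = sqrt(47.54) = 6.8949
z1+z2 = -4.7000 - 7.7000i
|z1+z2| = sqrt(81.38) = 9.0211
|z1|+|z2| = 7.1021 + 6.8949 = 13.9970

|z1+z2| = 9.0211 ≤ |z1|+|z2| = 13.9970 (verified)


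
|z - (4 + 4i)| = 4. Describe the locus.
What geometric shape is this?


|z - z0| = r is a circle with center z0 and radius r.
Center = (4, 4), radius = 4

Circle with center (4, 4) and radius 4


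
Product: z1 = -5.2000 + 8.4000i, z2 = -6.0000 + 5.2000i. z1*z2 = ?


Real = -5.2*(-6) - 8.4*5.2 = 31.2 - 43.68 = -12.48
Imag = -5.2*5.2 - (6)*8.4 = -27.04 - (50.4) = -77.44

-12.4800 - 77.4400i


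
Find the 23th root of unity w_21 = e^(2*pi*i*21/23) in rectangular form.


Angle = 360*21/23 = 328.6957°
a = cos(328.6957°) = 0.8544
b = sin(328.6957°) = -0.5196

0.8544 - 0.5196i


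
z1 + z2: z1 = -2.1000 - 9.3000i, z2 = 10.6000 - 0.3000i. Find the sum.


Real: -2.1 + 10.6 = 8.5
Imag: -9.3 - 0.3 = -9.6

8.5000 - 9.6000i


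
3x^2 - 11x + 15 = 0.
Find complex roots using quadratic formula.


disc = (-11)^2 - 4*3*15 = 121 - 180 = -59
sqrt(|disc|) = sqrt(59) = 7.6811
Real part = 11/(2*3) = 1.8333
Imag part = 7.6811/(2*3) = 1.2802

1.8333 ± 1.2802i


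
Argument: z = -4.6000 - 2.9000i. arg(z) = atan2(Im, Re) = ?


Re = -4.6, Im = -2.9
arg = atan2(-2.9, -4.6) = -147.7712 degrees

arg(z) = -147.7712 degrees


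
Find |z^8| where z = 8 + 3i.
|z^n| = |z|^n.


|z| = sqrt(64+9) = sqrt(73) = 8.5440
|z^8| = |z|^8 = (sqrt(73))^8 = 73^4 = 28398241

|z^8| = 28398241


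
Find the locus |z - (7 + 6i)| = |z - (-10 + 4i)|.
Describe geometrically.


Equal distances means the locus is the perpendicular bisector of z1 and z2.
Midpoint = ((7+(-10))/2, (6+4)/2) = (-1.5000, 5.0000)

Perpendicular bisector through (-1.5000, 5.0000)


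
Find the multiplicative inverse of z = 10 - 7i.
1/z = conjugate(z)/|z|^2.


|z|^2 = 100+49 = 149
1/z = (10 + 7i)/149

1/z = 0.0671 + 0.0470i


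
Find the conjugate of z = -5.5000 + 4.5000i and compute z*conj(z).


z_bar = -5.5000 - 4.5000i
z*z_bar = (-5.5)^2 + 4.5^2 = 30.25 + 20.25 = 50.5

z_bar = -5.5000 - 4.5000i, z*z_bar = 50.5


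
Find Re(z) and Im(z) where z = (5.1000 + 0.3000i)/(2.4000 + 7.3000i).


Multiply by conjugate: (5.1000 + 0.3000i)(2.4000 - 7.3000i) / (2.4^2 + 7.3^2)
Numerator real = 5.1*2.4 + 0.3*7.3 = 14.43
Numerator imag = 0.3*2.4 - 5.1*7.3 = -36.51
Denominator = 59.05
Re(z) = 14.43/59.05 = 0.2444
Im(z) = -36.51/59.05 = -0.6183

Re(z) = 0.2444, Im(z) = -0.6183


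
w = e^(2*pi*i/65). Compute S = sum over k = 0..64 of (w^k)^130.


The roots are w_k = w^k with w = e^(2*pi*i/65), and (w^k)^130 = (w^130)^k.
So S = 1 + u + u^2 + ... + u^(64) with u = w^130.
130 = 2*65 + 0, so 130 is a multiple of 65 and u = (w^65)^2 = 1.
Every one of the 65 terms equals 1: S = 65

S = 65


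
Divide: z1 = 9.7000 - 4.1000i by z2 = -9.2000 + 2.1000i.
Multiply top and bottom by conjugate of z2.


Conjugate of z2 = -9.2000 - 2.1000i
Numerator: (9.7000 - 4.1000i)(-9.2000 - 2.1000i) = -97.8500 + 17.3500i
Denominator: (-9.2)^2 + 2.1^2 = 89.05
Result = (-97.8500 + 17.3500i)/89.05

-1.0988 + 0.1948i


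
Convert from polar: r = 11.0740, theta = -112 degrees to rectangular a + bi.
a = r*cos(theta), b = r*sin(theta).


a = 11.0740*cos(-112°) = 11.0740*(-0.37461) = -4.1484
b = 11.0740*sin(-112°) = 11.0740*(-0.92718) = -10.2676

-4.1484 - 10.2676i


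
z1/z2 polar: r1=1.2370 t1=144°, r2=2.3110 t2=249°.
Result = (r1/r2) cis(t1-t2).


r = 1.2370 / 2.3110 = 0.5353
theta = 144° - 249° = -105° = 255° (mod 360)

0.5353 cis(255°)


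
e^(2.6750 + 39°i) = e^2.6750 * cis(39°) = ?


e^2.6750 = 14.5123
cos(39°) = 0.77715
sin(39°) = 0.62932
Real = 14.5123*0.77715 = 11.2782
Imag = 14.5123*0.62932 = 9.1329

11.2782 + 9.1329i


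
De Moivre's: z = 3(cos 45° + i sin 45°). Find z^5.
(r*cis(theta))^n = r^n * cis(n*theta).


r^5 = 3^5 = 243
n*theta = 5*45° = 225° = 225° (mod 360)
a = 243*cos(225°) = -171.8269
b = 243*sin(225°) = -171.8269

243 cis(225°) = -171.8269 - 171.8269i


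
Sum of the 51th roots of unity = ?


The sum of all 51th roots of unity is 0.
Geometric series: (1 - w^51)/(1 - w) = (1-1)/(1-w) = 0 since w^51 = 1, w ≠ 1.
Alternatively: coefficient of z^50 in z^51 - 1 is 0.

0


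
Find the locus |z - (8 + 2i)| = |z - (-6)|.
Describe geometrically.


Equal distances means the locus is the perpendicular bisector of z1 and z2.
Midpoint = ((8+(-6))/2, (2+0)/2) = (1.0000, 1.0000)

Perpendicular bisector through (1.0000, 1.0000)


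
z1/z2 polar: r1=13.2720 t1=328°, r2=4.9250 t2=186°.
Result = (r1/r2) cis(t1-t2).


r = 13.2720 / 4.9250 = 2.6948
theta = 328° - 186° = 142° = 142° (mod 360)

2.6948 cis(142°)


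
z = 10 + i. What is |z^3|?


|z| = sqrt(100+1) = sqrt(101) = 10.0499
|z^3| = |z|^3 = (sqrt(101))^3 = 101*sqrt(101)

|z^3| = 101*sqrt(101) ≈ 1015.0374


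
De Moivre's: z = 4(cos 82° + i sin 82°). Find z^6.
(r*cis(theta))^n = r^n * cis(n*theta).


r^6 = 4^6 = 4096
n*theta = 6*82° = 492° = 132° (mod 360)
a = 4096*cos(132°) = -2740.7590
b = 4096*sin(132°) = 3043.9212

4096 cis(132°) = -2740.7590 + 3043.9212i


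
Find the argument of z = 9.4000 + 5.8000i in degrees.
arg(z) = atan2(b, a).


Re = 9.4, Im = 5.8
arg = atan2(5.8, 9.4) = 31.6755 degrees

arg(z) = 31.6755 degrees


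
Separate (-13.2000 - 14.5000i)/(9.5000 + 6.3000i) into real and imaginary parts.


Multiply by conjugate: (-13.2000 - 14.5000i)(9.5000 - 6.3000i) / (9.5^2 + 6.3^2)
Numerator real = -13.2*9.5 - (14.5)*6.3 = -216.75
Numerator imag = -14.5*9.5 - (-13.2)*6.3 = -54.59
Denominator = 129.94
Re(z) = -216.75/129.94 = -1.6681
Im(z) = -54.59/129.94 = -0.4201

Re(z) = -1.6681, Im(z) = -0.4201


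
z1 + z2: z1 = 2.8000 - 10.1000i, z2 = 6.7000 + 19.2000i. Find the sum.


Real: 2.8 + 6.7 = 9.5
Imag: -10.1 + 19.2 = 9.1

9.5000 + 9.1000i


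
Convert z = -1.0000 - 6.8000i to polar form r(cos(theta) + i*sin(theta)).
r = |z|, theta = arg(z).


r = sqrt(1+46.24) = sqrt(47.24) = 6.8731
theta = atan2(-6.8, -1) = -98.3659 degrees

r = 6.8731, theta = -98.3659 degrees


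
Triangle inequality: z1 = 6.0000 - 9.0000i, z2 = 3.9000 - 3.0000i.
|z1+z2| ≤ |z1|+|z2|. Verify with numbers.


|z1| = sqrt(6^2 + (-9)^2) = sqrt(117) = 10.8167
|z2| = sqrt(3.9^2 + (-3)^2) = sqrt(24.21) = 4.9204
z1+z2 = 9.9000 - 12.0000i
|z1+z2| = sqrt(242.01) = 15.5567
|z1|+|z2| = 10.8167 + 4.9204 = 15.7371

|z1+z2| = 15.5567 ≤ |z1|+|z2| = 15.7371 (verified)


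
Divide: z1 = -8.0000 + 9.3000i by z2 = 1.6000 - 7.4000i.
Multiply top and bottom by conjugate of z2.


Conjugate of z2 = 1.6000 + 7.4000i
Numerator: (-8.0000 + 9.3000i)(1.6000 + 7.4000i) = -81.6200 - 44.3200i
Denominator: 1.6^2 + (-7.4)^2 = 57.32
Result = (-81.6200 - 44.3200i)/57.32

-1.4239 - 0.7732i


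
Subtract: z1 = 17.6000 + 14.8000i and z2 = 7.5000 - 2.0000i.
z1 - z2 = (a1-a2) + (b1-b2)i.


Real: 17.6 - 7.5 = 10.1
Imag: 14.8 + 2 = 16.8

10.1000 + 16.8000i


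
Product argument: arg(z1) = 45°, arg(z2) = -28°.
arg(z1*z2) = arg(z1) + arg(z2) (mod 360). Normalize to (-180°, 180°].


arg(z1*z2) = 45° - 28° = 17°
Normalized to (-180°, 180°]: 17°

17°


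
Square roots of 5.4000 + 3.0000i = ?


|z| = sqrt(29.16+9) = 6.1774
sqrt((|z|+a)/2) = sqrt((6.1774+5.4)/2) = sqrt(5.7887) = 2.4060
sqrt((|z|-a)/2) = sqrt((6.1774-5.4)/2) = sqrt(0.3887) = 0.6234

±(2.4060 + 0.6234i) i.e. 2.4060 + 0.6234i and -2.4060 - 0.6234i


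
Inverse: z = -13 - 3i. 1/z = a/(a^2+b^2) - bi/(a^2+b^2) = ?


|z|^2 = 169+9 = 178
1/z = (-13 + 3i)/178

1/z = -0.0730 + 0.0169i


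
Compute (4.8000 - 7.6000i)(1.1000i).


Real = 4.8*0 - (-7.6)*1.1 = 0 - (-8.36) = 8.36
Imag = 4.8*1.1 + 0*(-7.6) = 5.28 + 0 = 5.28

8.3600 + 5.2800i


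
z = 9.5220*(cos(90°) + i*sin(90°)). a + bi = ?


a = 9.5220*cos(90°) = 9.5220*0 = 0
b = 9.5220*sin(90°) = 9.5220*1 = 9.5220

0 + 9.5220i


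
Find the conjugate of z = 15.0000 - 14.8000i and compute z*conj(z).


z_bar = 15.0000 + 14.8000i
z*z_bar = 15^2 + (-14.8)^2 = 225 + 219.04 = 444.04

z_bar = 15.0000 + 14.8000i, z*z_bar = 444.04


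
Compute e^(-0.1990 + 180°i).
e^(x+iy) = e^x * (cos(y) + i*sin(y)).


e^-0.1990 = 0.8195
cos(180°) = -1
sin(180°) = 0
Real = 0.8195*(-1) = -0.8195
Imag = 0.8195*0 = 0

-0.8195 + 0i


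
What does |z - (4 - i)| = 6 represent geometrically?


|z - z0| = r is a circle with center z0 and radius r.
Center = (4, -1), radius = 6

Circle with center (4, -1) and radius 6


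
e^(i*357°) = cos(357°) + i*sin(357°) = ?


cos(357°) = 0.9986
sin(357°) = -0.0523

e^(i*357°) = 0.9986 - 0.0523i


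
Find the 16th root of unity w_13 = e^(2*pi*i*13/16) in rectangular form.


Angle = 360*13/16 = 292.5°
a = cos(292.5°) = 0.3827
b = sin(292.5°) = -0.9239

0.3827 - 0.9239i


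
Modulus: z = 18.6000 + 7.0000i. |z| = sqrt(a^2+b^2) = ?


|z| = sqrt(18.6^2 + 7^2) = sqrt(345.96 + 49) = sqrt(394.96) = 19.8736

|z| = 19.8736


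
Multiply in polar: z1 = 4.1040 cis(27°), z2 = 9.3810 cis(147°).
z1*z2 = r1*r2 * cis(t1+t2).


r = 4.1040 * 9.3810 = 38.4996
theta = 27° + 147° = 174° = 174° (mod 360)

38.4996 cis(174°)


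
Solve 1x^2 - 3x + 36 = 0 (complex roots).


disc = (-3)^2 - 4*1*36 = 9 - 144 = -135
sqrt(|disc|) = sqrt(135) = 11.6190
Real part = 3/(2*1) = 1.5000
Imag part = 11.6190/(2*1) = 5.8095

1.5000 ± 5.8095i


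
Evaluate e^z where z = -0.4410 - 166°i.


e^-0.4410 = 0.6434
cos(-166°) = -0.9703
sin(-166°) = -0.24192
Real = 0.6434*(-0.9703) = -0.6243
Imag = 0.6434*(-0.24192) = -0.1557

-0.6243 - 0.1557i


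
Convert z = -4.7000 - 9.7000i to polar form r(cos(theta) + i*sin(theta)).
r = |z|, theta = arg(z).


r = sqrt(22.09+94.09) = sqrt(116.18) = 10.7787
theta = atan2(-9.7, -4.7) = -115.8519 degrees

r = 10.7787, theta = -115.8519 degrees


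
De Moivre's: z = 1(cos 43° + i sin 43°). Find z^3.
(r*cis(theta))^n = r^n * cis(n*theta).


r^3 = 1^3 = 1
n*theta = 3*43° = 129° = 129° (mod 360)
a = 1*cos(129°) = -0.6293
b = 1*sin(129°) = 0.7771

1 cis(129°) = -0.6293 + 0.7771i


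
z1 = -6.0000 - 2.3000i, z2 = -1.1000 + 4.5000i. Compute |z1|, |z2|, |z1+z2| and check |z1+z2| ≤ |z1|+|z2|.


|z1| = sqrt((-6)^2 + (-2.3)^2) = sqrt(41.29) = 6.4257
|z2| = sqrt((-1.1)^2 + 4.5^2) = sqrt(21.46) = 4.6325
z1+z2 = -7.1000 + 2.2000i
|z1+z2| = sqrt(55.25) = 7.4330
|z1|+|z2| = 6.4257 + 4.6325 = 11.0582

|z1+z2| = 7.4330 ≤ |z1|+|z2| = 11.0582 (verified)


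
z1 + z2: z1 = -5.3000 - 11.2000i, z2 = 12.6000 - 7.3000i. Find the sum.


Real: -5.3 + 12.6 = 7.3
Imag: -11.2 - 7.3 = -18.5

7.3000 - 18.5000i


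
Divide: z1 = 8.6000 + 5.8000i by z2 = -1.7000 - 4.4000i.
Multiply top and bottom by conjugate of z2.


Conjugate of z2 = -1.7000 + 4.4000i
Numerator: (8.6000 + 5.8000i)(-1.7000 + 4.4000i) = -40.1400 + 27.9800i
Denominator: (-1.7)^2 + (-4.4)^2 = 22.25
Result = (-40.1400 + 27.9800i)/22.25

-1.8040 + 1.2575i


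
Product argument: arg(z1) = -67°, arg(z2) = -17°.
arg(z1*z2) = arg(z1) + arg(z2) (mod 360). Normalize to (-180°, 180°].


arg(z1*z2) = -67° - 17° = -84°
Normalized to (-180°, 180°]: -84°

-84°


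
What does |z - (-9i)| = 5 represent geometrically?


|z - z0| = r is a circle with center z0 and radius r.
Center = (0, -9), radius = 5

Circle with center (0, -9) and radius 5


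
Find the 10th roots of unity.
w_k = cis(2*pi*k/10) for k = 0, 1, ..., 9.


The 10th roots of unity are cis(360k/10°) for k=0..9
Angle step = 360/10 = 36°
Primitive root: cis(36°)
Primitive root = 0.8090 + 0.5878i

10 roots at angles: 0°, 36°, 72°, 108°, 144°, 180°, 216°, 252°, 288°, 324°


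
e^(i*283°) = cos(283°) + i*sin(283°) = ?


cos(283°) = 0.2250
sin(283°) = -0.9744

e^(i*283°) = 0.2250 - 0.9744i


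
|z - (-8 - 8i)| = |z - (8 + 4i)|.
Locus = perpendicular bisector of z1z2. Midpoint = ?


Equal distances means the locus is the perpendicular bisector of z1 and z2.
Midpoint = ((-8+8)/2, (-8+4)/2) = (0, -2.0000)

Perpendicular bisector through (0, -2.0000)


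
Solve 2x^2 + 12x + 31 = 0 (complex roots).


disc = 12^2 - 4*2*31 = 144 - 248 = -104
sqrt(|disc|) = sqrt(104) = 10.1980
Real part = -12/(2*2) = -3.0000
Imag part = 10.1980/(2*2) = 2.5495

-3.0000 ± 2.5495i


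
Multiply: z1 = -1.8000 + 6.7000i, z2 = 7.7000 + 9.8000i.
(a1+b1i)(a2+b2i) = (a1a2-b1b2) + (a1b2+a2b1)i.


Real = -1.8*7.7 - 6.7*9.8 = -13.86 - 65.66 = -79.52
Imag = -1.8*9.8 + 7.7*6.7 = -17.64 + 51.59 = 33.95

-79.5200 + 33.9500i


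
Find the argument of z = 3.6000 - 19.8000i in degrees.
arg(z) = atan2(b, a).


Re = 3.6, Im = -19.8
arg = atan2(-19.8, 3.6) = -79.6952 degrees

arg(z) = -79.6952 degrees


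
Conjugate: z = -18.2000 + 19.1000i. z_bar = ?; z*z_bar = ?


z_bar = -18.2000 - 19.1000i
z*z_bar = (-18.2)^2 + 19.1^2 = 331.24 + 364.81 = 696.05

z_bar = -18.2000 - 19.1000i, z*z_bar = 696.05


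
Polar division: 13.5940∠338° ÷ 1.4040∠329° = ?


r = 13.5940 / 1.4040 = 9.6823
theta = 338° - 329° = 9° = 9° (mod 360)

9.6823 cis(9°)


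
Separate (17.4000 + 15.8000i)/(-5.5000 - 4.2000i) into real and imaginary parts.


Multiply by conjugate: (17.4000 + 15.8000i)(-5.5000 + 4.2000i) / ((-5.5)^2 + (-4.2)^2)
Numerator real = 17.4*(-5.5) + 15.8*(-4.2) = -162.06
Numerator imag = 15.8*(-5.5) - 17.4*(-4.2) = -13.82
Denominator = 47.89
Re(z) = -162.06/47.89 = -3.3840
Im(z) = -13.82/47.89 = -0.2886

Re(z) = -3.3840, Im(z) = -0.2886


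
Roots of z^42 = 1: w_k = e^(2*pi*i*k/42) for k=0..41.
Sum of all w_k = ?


The sum of all 42th roots of unity is 0.
Geometric series: (1 - w^42)/(1 - w) = (1-1)/(1-w) = 0 since w^42 = 1, w ≠ 1.
Alternatively: coefficient of z^41 in z^42 - 1 is 0.

0


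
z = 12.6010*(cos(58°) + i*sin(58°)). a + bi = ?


a = 12.6010*cos(58°) = 12.6010*0.52992 = 6.6775
b = 12.6010*sin(58°) = 12.6010*0.84805 = 10.6863

6.6775 + 10.6863i


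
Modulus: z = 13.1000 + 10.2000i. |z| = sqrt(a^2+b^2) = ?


|z| = sqrt(13.1^2 + 10.2^2) = sqrt(171.61 + 104.04) = sqrt(275.65) = 16.6027

|z| = 16.6027
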